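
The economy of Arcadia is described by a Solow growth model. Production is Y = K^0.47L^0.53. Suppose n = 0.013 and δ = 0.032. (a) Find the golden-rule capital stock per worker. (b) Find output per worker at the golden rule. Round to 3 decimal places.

The effective depreciation rate is n + δ = 0.013 + 0.032 = 0.045.
Setting f'(k) = n+δ gives 0.47·k^(0.47−1) = 0.045, hence k_gold = (0.47/0.045)^(1/0.53) ≈ 83.6421.
y_gold = 83.6421^0.47 ≈ 8.0083.

(a) k_gold ≈ 83.642; (b) y_gold ≈ 8.008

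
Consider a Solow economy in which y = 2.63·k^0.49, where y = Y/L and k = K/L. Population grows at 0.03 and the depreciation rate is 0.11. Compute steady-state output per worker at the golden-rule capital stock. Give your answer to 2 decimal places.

Capital per worker breaks even when investment replaces (n + δ)·k; here n + δ = 0.14.
At the golden rule the marginal product of capital equals n+δ: 0.49·2.63·k^(0.49−1) = 0.14. Solving, k_gold = (0.49·2.63/0.14)^(1/0.51) ≈ 77.6681.
Output: y_gold = 2.63·k_gold^0.49 = 2.63·77.6681^0.49 ≈ 22.1909.

y_gold ≈ 22.19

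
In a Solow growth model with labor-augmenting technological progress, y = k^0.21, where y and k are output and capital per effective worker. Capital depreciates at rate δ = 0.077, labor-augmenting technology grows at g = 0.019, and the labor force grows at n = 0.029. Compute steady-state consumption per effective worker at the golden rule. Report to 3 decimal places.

c_gold ≈ 0.907

n + g + δ = 0.029 + 0.019 + 0.077 = 0.125.
Maximizing c = f(k) − (n+g+δ)·k gives f'(k) = n+g+δ, i.e. 0.21·k^(0.21−1) = 0.125, so k_gold = (0.21/0.125)^(1/0.79) ≈ 1.9284.
y_gold = 1.9284^0.21 ≈ 1.1479.
c_gold = y_gold − (n+g+δ)·k_gold = 1.1479 − 0.125·1.9284 ≈ 0.9068.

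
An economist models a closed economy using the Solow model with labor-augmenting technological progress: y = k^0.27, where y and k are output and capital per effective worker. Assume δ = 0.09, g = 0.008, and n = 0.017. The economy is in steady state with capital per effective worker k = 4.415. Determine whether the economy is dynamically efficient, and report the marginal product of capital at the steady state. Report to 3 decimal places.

dynamically inefficient; MPK ≈ 0.091

Capital per effective worker breaks even when investment replaces (n + g + δ)·k; here n + g + δ = 0.115.
MPK = 0.27·k^(0.27−1) = 0.27·4.415^(-0.73) ≈ 0.0913.
MPK < 0.115, so the economy is dynamically inefficient (over-saving).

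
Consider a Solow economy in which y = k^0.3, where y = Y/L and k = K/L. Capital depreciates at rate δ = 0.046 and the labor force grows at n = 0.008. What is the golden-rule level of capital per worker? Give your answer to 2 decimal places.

k_gold ≈ 11.59

Capital per worker breaks even when investment replaces (n + δ)·k; here n + δ = 0.054.
Setting f'(k) = n+δ gives 0.3·k^(0.3−1) = 0.054, hence k_gold = (0.3/0.054)^(1/0.7) ≈ 11.5850.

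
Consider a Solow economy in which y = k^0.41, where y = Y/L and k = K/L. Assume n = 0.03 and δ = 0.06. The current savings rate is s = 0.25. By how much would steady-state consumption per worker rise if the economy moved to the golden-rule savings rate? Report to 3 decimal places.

n + δ = 0.03 + 0.06 = 0.09.
Current steady state (s = 0.25): k* = (0.25/0.09)^(1/0.59) ≈ 5.6498, y* = 5.6498^0.41 ≈ 2.0339, c* = (1−0.25)·2.0339 ≈ 1.5254.
Maximizing c = f(k) − (n+δ)·k gives f'(k) = n+δ, i.e. 0.41·k^(0.41−1) = 0.09, so k_gold = (0.41/0.09)^(1/0.59) ≈ 13.0669.
y_gold = 13.0669^0.41 ≈ 2.8683, c_gold = y_gold − 0.09·k_gold ≈ 1.6923.
Gain: Δc = 1.6923 − 1.5254 ≈ 0.1669.

Δc ≈ 0.167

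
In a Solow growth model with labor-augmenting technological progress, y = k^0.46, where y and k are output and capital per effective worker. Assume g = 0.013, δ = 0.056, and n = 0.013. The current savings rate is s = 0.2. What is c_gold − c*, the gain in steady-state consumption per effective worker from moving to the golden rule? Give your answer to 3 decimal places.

Break-even investment rate: n + g + δ = 0.013 + 0.013 + 0.056 = 0.082.
Current steady state (s = 0.2): k* = (0.2/0.082)^(1/0.54) ≈ 5.2128, y* = 5.2128^0.46 ≈ 2.1372, c* = (1−0.2)·2.1372 ≈ 1.7098.
At the golden rule the marginal product of capital equals n+g+δ: 0.46·k^(0.46−1) = 0.082. Solving, k_gold = (0.46/0.082)^(1/0.54) ≈ 24.3744.
y_gold = 24.3744^0.46 ≈ 4.3450, c_gold = y_gold − 0.082·k_gold ≈ 2.3463.
Gain: Δc = 2.3463 − 1.7098 ≈ 0.6365.

Δc ≈ 0.637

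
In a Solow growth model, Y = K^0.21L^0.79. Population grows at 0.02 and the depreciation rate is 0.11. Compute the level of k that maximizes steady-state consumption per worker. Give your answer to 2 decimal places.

k_gold ≈ 1.84

Capital per worker breaks even when investment replaces (n + δ)·k; here n + δ = 0.13.
At the golden rule the marginal product of capital equals n+δ: 0.21·k^(0.21−1) = 0.13. Solving, k_gold = (0.21/0.13)^(1/0.79) ≈ 1.8350.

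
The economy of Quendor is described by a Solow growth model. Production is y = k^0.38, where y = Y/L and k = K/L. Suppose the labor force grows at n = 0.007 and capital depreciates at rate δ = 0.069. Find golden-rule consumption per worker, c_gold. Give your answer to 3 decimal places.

The effective depreciation rate is n + δ = 0.007 + 0.069 = 0.076.
Setting f'(k) = n+δ gives 0.38·k^(0.38−1) = 0.076, hence k_gold = (0.38/0.076)^(1/0.62) ≈ 13.4082.
y_gold = 13.4082^0.38 ≈ 2.6816.
c_gold = y_gold − (n+δ)·k_gold = 2.6816 − 0.076·13.4082 ≈ 1.6626.

c_gold ≈ 1.663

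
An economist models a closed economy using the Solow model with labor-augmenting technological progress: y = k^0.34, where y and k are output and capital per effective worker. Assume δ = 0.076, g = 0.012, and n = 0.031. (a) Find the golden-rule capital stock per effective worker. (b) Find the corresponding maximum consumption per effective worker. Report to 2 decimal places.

(a) k_gold ≈ 4.91; (b) c_gold ≈ 1.13

Capital per effective worker breaks even when investment replaces (n + g + δ)·k; here n + g + δ = 0.119.
Setting f'(k) = n+g+δ gives 0.34·k^(0.34−1) = 0.119, hence k_gold = (0.34/0.119)^(1/0.66) ≈ 4.9069.
y_gold = 4.9069^0.34 ≈ 1.7174; c_gold = y_gold − 0.119·k_gold ≈ 1.1335.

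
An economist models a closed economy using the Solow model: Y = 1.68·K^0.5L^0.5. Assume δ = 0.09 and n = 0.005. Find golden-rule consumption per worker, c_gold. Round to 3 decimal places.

c_gold ≈ 7.427

Break-even investment rate: n + δ = 0.005 + 0.09 = 0.095.
Setting f'(k) = n+δ gives 0.5·1.68·k^(0.5−1) = 0.095, hence k_gold = (0.5·1.68/0.095)^(1/0.5) ≈ 78.1828.
y_gold = 1.68·78.1828^0.5 ≈ 14.8547.
c_gold = y_gold − (n+δ)·k_gold = 14.8547 − 0.095·78.1828 ≈ 7.4274.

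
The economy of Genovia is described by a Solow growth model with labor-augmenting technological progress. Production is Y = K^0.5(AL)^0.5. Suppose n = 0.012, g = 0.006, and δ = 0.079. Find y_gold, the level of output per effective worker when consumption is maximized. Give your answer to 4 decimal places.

y_gold ≈ 5.1546

Capital per effective worker breaks even when investment replaces (n + g + δ)·k; here n + g + δ = 0.097.
At the golden rule the marginal product of capital equals n+g+δ: 0.5·k^(0.5−1) = 0.097. Solving, k_gold = (0.5/0.097)^(1/0.5) ≈ 26.5703.
Output: y_gold = k_gold^0.5 = 26.5703^0.5 ≈ 5.1546.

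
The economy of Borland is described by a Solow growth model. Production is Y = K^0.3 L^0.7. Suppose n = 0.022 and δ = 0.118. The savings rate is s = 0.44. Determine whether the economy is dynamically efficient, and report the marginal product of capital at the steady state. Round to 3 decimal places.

The effective depreciation rate is n + δ = 0.022 + 0.118 = 0.14.
Steady-state k*: s·k^0.3 = 0.14·k gives k* = (0.44/0.14)^(1/0.7) ≈ 5.1341.
MPK = 0.3·5.1341^(-0.7) ≈ 0.0955.
MPK < n+δ = 0.14, so the economy is dynamically inefficient (over-saving).

dynamically inefficient; MPK ≈ 0.095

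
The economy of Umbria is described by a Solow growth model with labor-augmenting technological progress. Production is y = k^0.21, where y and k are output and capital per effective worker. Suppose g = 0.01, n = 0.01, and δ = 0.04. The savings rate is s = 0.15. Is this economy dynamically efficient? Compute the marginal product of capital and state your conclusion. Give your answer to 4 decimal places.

Capital per effective worker breaks even when investment replaces (n + g + δ)·k; here n + g + δ = 0.06.
Steady-state k*: s·k^0.21 = 0.06·k gives k* = (0.15/0.06)^(1/0.79) ≈ 3.1895.
MPK = 0.21·3.1895^(-0.79) ≈ 0.0840.
MPK > n+g+δ = 0.06, so the economy is dynamically efficient (under-saving).

dynamically efficient; MPK ≈ 0.0840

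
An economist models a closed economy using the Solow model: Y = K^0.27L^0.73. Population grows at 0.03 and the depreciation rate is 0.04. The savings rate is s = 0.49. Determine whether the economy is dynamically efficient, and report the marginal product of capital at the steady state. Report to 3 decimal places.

Capital per worker breaks even when investment replaces (n + δ)·k; here n + δ = 0.07.
Steady-state k*: s·k^0.27 = 0.07·k gives k* = (0.49/0.07)^(1/0.73) ≈ 14.3770.
MPK = 0.27·14.3770^(-0.73) ≈ 0.0386.
MPK < n+δ = 0.07, so the economy is dynamically inefficient (over-saving).

dynamically inefficient; MPK ≈ 0.039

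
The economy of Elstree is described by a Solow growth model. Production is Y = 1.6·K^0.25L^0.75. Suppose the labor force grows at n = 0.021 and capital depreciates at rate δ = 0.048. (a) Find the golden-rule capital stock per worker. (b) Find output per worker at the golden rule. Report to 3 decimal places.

Break-even investment rate: n + δ = 0.021 + 0.048 = 0.069.
Golden rule sets MPK = n+δ: 0.25·1.6·k^(0.25−1) = 0.069, so k_gold = (0.25·1.6/0.069)^(1/0.75) ≈ 10.4139.
y_gold = 1.6·10.4139^0.25 ≈ 2.8742.

(a) k_gold ≈ 10.414; (b) y_gold ≈ 2.874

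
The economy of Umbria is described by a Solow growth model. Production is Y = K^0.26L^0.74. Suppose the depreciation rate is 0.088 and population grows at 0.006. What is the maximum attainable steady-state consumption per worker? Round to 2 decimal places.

c_gold ≈ 1.06

The effective depreciation rate is n + δ = 0.006 + 0.088 = 0.094.
Maximizing c = f(k) − (n+δ)·k gives f'(k) = n+δ, i.e. 0.26·k^(0.26−1) = 0.094, so k_gold = (0.26/0.094)^(1/0.74) ≈ 3.9545.
y_gold = 3.9545^0.26 ≈ 1.4297.
c_gold = y_gold − (n+δ)·k_gold = 1.4297 − 0.094·3.9545 ≈ 1.0580.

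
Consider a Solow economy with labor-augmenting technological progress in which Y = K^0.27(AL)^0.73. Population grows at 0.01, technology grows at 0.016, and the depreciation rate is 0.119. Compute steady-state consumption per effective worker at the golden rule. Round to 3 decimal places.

Break-even investment rate: n + g + δ = 0.01 + 0.016 + 0.119 = 0.145.
Golden rule sets MPK = n+g+δ: 0.27·k^(0.27−1) = 0.145, so k_gold = (0.27/0.145)^(1/0.73) ≈ 2.3435.
y_gold = 2.3435^0.27 ≈ 1.2585.
c_gold = y_gold − (n+g+δ)·k_gold = 1.2585 − 0.145·2.3435 ≈ 0.9187.

c_gold ≈ 0.919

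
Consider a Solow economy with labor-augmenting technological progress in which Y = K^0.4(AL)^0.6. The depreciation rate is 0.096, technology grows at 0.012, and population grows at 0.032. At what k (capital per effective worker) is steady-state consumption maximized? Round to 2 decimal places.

The effective depreciation rate is n + g + δ = 0.032 + 0.012 + 0.096 = 0.14.
At the golden rule the marginal product of capital equals n+g+δ: 0.4·k^(0.4−1) = 0.14. Solving, k_gold = (0.4/0.14)^(1/0.6) ≈ 5.7529.

k_gold ≈ 5.75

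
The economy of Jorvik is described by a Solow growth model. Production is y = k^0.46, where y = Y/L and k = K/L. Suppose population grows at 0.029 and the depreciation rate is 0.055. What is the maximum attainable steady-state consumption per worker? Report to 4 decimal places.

c_gold ≈ 2.2986

Break-even investment rate: n + δ = 0.029 + 0.055 = 0.084.
At the golden rule the marginal product of capital equals n+δ: 0.46·k^(0.46−1) = 0.084. Solving, k_gold = (0.46/0.084)^(1/0.54) ≈ 23.3106.
y_gold = 23.3106^0.46 ≈ 4.2567.
c_gold = y_gold − (n+δ)·k_gold = 4.2567 − 0.084·23.3106 ≈ 2.2986.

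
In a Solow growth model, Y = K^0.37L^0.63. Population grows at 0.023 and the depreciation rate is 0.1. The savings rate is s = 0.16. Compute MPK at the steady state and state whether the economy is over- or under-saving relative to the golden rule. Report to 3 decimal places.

Capital per worker breaks even when investment replaces (n + δ)·k; here n + δ = 0.123.
Steady-state k*: s·k^0.37 = 0.123·k gives k* = (0.16/0.123)^(1/0.63) ≈ 1.5181.
MPK = 0.37·1.5181^(-0.63) ≈ 0.2844.
MPK > n+δ = 0.123, so the economy is dynamically efficient (under-saving).

under-saving; MPK ≈ 0.284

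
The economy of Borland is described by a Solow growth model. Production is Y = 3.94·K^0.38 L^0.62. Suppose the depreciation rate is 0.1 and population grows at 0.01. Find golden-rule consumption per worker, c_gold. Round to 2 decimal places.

c_gold ≈ 12.10

Capital per worker breaks even when investment replaces (n + δ)·k; here n + δ = 0.11.
Maximizing c = f(k) − (n+δ)·k gives f'(k) = n+δ, i.e. 0.38·3.94·k^(0.38−1) = 0.11, so k_gold = (0.38·3.94/0.11)^(1/0.62) ≈ 67.4295.
y_gold = 3.94·67.4295^0.38 ≈ 19.5191.
c_gold = y_gold − (n+δ)·k_gold = 19.5191 − 0.11·67.4295 ≈ 12.1018.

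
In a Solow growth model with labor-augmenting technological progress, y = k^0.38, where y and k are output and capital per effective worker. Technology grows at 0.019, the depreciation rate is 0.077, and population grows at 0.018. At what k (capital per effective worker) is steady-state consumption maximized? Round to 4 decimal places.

The effective depreciation rate is n + g + δ = 0.018 + 0.019 + 0.077 = 0.114.
At the golden rule the marginal product of capital equals n+g+δ: 0.38·k^(0.38−1) = 0.114. Solving, k_gold = (0.38/0.114)^(1/0.62) ≈ 6.9719.

k_gold ≈ 6.9719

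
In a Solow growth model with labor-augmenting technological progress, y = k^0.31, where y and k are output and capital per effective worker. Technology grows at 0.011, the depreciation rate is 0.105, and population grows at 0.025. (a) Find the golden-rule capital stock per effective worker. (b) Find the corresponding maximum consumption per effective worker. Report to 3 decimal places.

(a) k_gold ≈ 3.132; (b) c_gold ≈ 0.983

Break-even investment rate: n + g + δ = 0.025 + 0.011 + 0.105 = 0.141.
Maximizing c = f(k) − (n+g+δ)·k gives f'(k) = n+g+δ, i.e. 0.31·k^(0.31−1) = 0.141, so k_gold = (0.31/0.141)^(1/0.69) ≈ 3.1323.
y_gold = 3.1323^0.31 ≈ 1.4247; c_gold = y_gold − 0.141·k_gold ≈ 0.9830.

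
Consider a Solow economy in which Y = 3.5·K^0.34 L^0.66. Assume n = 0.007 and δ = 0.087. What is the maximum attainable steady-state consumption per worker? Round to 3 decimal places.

c_gold ≈ 8.541

n + δ = 0.007 + 0.087 = 0.094.
Golden rule sets MPK = n+δ: 0.34·3.5·k^(0.34−1) = 0.094, so k_gold = (0.34·3.5/0.094)^(1/0.66) ≈ 46.8093.
y_gold = 3.5·46.8093^0.34 ≈ 12.9414.
c_gold = y_gold − (n+δ)·k_gold = 12.9414 − 0.094·46.8093 ≈ 8.5413.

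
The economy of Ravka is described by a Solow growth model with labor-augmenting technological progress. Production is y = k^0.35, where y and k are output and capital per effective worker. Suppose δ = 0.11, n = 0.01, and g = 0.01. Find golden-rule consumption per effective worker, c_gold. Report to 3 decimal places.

Break-even investment rate: n + g + δ = 0.01 + 0.01 + 0.11 = 0.13.
Maximizing c = f(k) − (n+g+δ)·k gives f'(k) = n+g+δ, i.e. 0.35·k^(0.35−1) = 0.13, so k_gold = (0.35/0.13)^(1/0.65) ≈ 4.5891.
y_gold = 4.5891^0.35 ≈ 1.7045.
c_gold = y_gold − (n+g+δ)·k_gold = 1.7045 − 0.13·4.5891 ≈ 1.1079.

c_gold ≈ 1.108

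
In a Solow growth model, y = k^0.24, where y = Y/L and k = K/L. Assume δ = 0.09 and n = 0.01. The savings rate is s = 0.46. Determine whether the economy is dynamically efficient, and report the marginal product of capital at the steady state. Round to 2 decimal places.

Capital per worker breaks even when investment replaces (n + δ)·k; here n + δ = 0.1.
Steady-state k*: s·k^0.24 = 0.1·k gives k* = (0.46/0.1)^(1/0.76) ≈ 7.4482.
MPK = 0.24·7.4482^(-0.76) ≈ 0.0522.
MPK < n+δ = 0.1, so the economy is dynamically inefficient (over-saving).

dynamically inefficient; MPK ≈ 0.05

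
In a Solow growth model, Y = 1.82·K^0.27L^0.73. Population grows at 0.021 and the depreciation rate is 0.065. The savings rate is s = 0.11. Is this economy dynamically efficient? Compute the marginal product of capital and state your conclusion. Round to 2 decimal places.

Break-even investment rate: n + δ = 0.021 + 0.065 = 0.086.
Steady-state k*: s·A·k^0.27 = 0.086·k gives k* = (0.11·1.82/0.086)^(1/0.73) ≈ 3.1819.
MPK = 0.27·1.82·3.1819^(-0.73) ≈ 0.2111.
MPK > n+δ = 0.086, so the economy is dynamically efficient (under-saving).

dynamically efficient; MPK ≈ 0.21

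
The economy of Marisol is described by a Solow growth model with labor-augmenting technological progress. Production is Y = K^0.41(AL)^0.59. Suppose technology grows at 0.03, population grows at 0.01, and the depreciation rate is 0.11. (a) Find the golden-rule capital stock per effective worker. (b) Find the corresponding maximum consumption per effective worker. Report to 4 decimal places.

(a) k_gold ≈ 5.4974; (b) c_gold ≈ 1.1866

n + g + δ = 0.01 + 0.03 + 0.11 = 0.15.
At the golden rule the marginal product of capital equals n+g+δ: 0.41·k^(0.41−1) = 0.15. Solving, k_gold = (0.41/0.15)^(1/0.59) ≈ 5.4974.
y_gold = 5.4974^0.41 ≈ 2.0112; c_gold = y_gold − 0.15·k_gold ≈ 1.1866.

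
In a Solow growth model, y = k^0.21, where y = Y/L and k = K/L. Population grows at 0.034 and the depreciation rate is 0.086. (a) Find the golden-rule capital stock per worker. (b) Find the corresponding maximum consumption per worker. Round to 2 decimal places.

Break-even investment rate: n + δ = 0.034 + 0.086 = 0.12.
Setting f'(k) = n+δ gives 0.21·k^(0.21−1) = 0.12, hence k_gold = (0.21/0.12)^(1/0.79) ≈ 2.0307.
y_gold = 2.0307^0.21 ≈ 1.1604; c_gold = y_gold − 0.12·k_gold ≈ 0.9167.

(a) k_gold ≈ 2.03; (b) c_gold ≈ 0.92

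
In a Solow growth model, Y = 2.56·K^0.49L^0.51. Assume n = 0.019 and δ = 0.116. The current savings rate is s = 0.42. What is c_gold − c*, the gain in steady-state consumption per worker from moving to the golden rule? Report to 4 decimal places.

Δc ≈ 0.2145

Break-even investment rate: n + δ = 0.019 + 0.116 = 0.135.
Current steady state (s = 0.42): k* = (0.42·2.56/0.135)^(1/0.51) ≈ 58.4752, y* = 2.56·58.4752^0.49 ≈ 18.7956, c* = (1−0.42)·18.7956 ≈ 10.9014.
Setting f'(k) = n+δ gives 0.49·2.56·k^(0.49−1) = 0.135, hence k_gold = (0.49·2.56/0.135)^(1/0.51) ≈ 79.1115.
y_gold = 2.56·79.1115^0.49 ≈ 21.7960, c_gold = y_gold − 0.135·k_gold ≈ 11.1160.
Gain: Δc = 11.1160 − 10.9014 ≈ 0.2145.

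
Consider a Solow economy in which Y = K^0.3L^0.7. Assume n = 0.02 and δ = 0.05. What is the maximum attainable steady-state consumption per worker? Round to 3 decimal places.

c_gold ≈ 1.306

n + δ = 0.02 + 0.05 = 0.07.
Setting f'(k) = n+δ gives 0.3·k^(0.3−1) = 0.07, hence k_gold = (0.3/0.07)^(1/0.7) ≈ 7.9963.
y_gold = 7.9963^0.3 ≈ 1.8658.
c_gold = y_gold − (n+δ)·k_gold = 1.8658 − 0.07·7.9963 ≈ 1.3061.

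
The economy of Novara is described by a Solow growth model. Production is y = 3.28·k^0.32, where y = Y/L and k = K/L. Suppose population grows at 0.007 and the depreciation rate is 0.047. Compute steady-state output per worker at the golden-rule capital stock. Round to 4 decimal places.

Capital per worker breaks even when investment replaces (n + δ)·k; here n + δ = 0.054.
Golden rule sets MPK = n+δ: 0.32·3.28·k^(0.32−1) = 0.054, so k_gold = (0.32·3.28/0.054)^(1/0.68) ≈ 78.5316.
Output: y_gold = 3.28·k_gold^0.32 = 3.28·78.5316^0.32 ≈ 13.2522.

y_gold ≈ 13.2522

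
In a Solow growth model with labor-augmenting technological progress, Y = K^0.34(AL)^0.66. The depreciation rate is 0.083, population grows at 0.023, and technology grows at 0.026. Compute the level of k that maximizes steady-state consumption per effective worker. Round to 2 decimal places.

n + g + δ = 0.023 + 0.026 + 0.083 = 0.132.
Maximizing c = f(k) − (n+g+δ)·k gives f'(k) = n+g+δ, i.e. 0.34·k^(0.34−1) = 0.132, so k_gold = (0.34/0.132)^(1/0.66) ≈ 4.1936.

k_gold ≈ 4.19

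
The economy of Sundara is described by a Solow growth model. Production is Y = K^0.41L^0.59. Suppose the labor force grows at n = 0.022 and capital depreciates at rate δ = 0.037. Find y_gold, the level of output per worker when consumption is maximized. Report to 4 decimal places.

Capital per worker breaks even when investment replaces (n + δ)·k; here n + δ = 0.059.
Golden rule sets MPK = n+δ: 0.41·k^(0.41−1) = 0.059, so k_gold = (0.41/0.059)^(1/0.59) ≈ 26.7303.
Output: y_gold = k_gold^0.41 = 26.7303^0.41 ≈ 3.8465.

y_gold ≈ 3.8465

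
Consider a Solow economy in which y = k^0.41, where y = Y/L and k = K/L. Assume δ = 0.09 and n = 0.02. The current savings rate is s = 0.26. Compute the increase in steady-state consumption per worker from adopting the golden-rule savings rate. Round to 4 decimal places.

Δc ≈ 0.1267

Break-even investment rate: n + δ = 0.02 + 0.09 = 0.11.
Current steady state (s = 0.26): k* = (0.26/0.11)^(1/0.59) ≈ 4.2972, y* = 4.2972^0.41 ≈ 1.8181, c* = (1−0.26)·1.8181 ≈ 1.3454.
At the golden rule the marginal product of capital equals n+δ: 0.41·k^(0.41−1) = 0.11. Solving, k_gold = (0.41/0.11)^(1/0.59) ≈ 9.2995.
y_gold = 9.2995^0.41 ≈ 2.4950, c_gold = y_gold − 0.11·k_gold ≈ 1.4720.
Gain: Δc = 1.4720 − 1.3454 ≈ 0.1267.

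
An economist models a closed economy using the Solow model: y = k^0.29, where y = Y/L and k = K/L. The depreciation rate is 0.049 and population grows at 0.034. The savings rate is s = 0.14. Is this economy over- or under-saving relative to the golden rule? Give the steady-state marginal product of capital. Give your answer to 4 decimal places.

Capital per worker breaks even when investment replaces (n + δ)·k; here n + δ = 0.083.
Steady-state k*: s·k^0.29 = 0.083·k gives k* = (0.14/0.083)^(1/0.71) ≈ 2.0883.
MPK = 0.29·2.0883^(-0.71) ≈ 0.1719.
MPK > n+δ = 0.083, so the economy is dynamically efficient (under-saving).

under-saving; MPK ≈ 0.1719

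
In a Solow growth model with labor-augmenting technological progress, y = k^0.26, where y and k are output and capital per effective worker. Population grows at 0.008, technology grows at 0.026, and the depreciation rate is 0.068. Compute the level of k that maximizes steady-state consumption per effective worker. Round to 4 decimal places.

k_gold ≈ 3.5412

Break-even investment rate: n + g + δ = 0.008 + 0.026 + 0.068 = 0.102.
Golden rule sets MPK = n+g+δ: 0.26·k^(0.26−1) = 0.102, so k_gold = (0.26/0.102)^(1/0.74) ≈ 3.5412.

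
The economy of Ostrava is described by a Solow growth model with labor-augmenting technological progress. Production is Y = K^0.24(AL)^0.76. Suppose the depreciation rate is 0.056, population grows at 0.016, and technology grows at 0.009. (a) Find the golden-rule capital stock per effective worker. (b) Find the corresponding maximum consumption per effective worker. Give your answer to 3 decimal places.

(a) k_gold ≈ 4.175; (b) c_gold ≈ 1.071

Break-even investment rate: n + g + δ = 0.016 + 0.009 + 0.056 = 0.081.
Golden rule sets MPK = n+g+δ: 0.24·k^(0.24−1) = 0.081, so k_gold = (0.24/0.081)^(1/0.76) ≈ 4.1753.
y_gold = 4.1753^0.24 ≈ 1.4092; c_gold = y_gold − 0.081·k_gold ≈ 1.0710.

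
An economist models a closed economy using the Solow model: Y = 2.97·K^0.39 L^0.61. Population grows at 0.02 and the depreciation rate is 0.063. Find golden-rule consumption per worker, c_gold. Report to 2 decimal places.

c_gold ≈ 9.77

Capital per worker breaks even when investment replaces (n + δ)·k; here n + δ = 0.083.
Maximizing c = f(k) − (n+δ)·k gives f'(k) = n+δ, i.e. 0.39·2.97·k^(0.39−1) = 0.083, so k_gold = (0.39·2.97/0.083)^(1/0.61) ≈ 75.2710.
y_gold = 2.97·75.2710^0.39 ≈ 16.0192.
c_gold = y_gold − (n+δ)·k_gold = 16.0192 − 0.083·75.2710 ≈ 9.7717.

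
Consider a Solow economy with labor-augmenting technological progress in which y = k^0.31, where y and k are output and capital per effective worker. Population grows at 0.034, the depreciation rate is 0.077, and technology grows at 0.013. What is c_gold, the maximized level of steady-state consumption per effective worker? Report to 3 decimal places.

c_gold ≈ 1.041

Capital per effective worker breaks even when investment replaces (n + g + δ)·k; here n + g + δ = 0.124.
Setting f'(k) = n+g+δ gives 0.31·k^(0.31−1) = 0.124, hence k_gold = (0.31/0.124)^(1/0.69) ≈ 3.7733.
y_gold = 3.7733^0.31 ≈ 1.5093.
c_gold = y_gold − (n+g+δ)·k_gold = 1.5093 − 0.124·3.7733 ≈ 1.0414.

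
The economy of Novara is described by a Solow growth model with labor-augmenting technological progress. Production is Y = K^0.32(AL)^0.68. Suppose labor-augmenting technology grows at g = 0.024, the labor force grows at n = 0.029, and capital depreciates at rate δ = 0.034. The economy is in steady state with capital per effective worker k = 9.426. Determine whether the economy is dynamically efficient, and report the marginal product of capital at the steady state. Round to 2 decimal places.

The effective depreciation rate is n + g + δ = 0.029 + 0.024 + 0.034 = 0.087.
MPK = 0.32·k^(0.32−1) = 0.32·9.426^(-0.68) ≈ 0.0696.
MPK < 0.087, so the economy is dynamically inefficient (over-saving).

dynamically inefficient; MPK ≈ 0.07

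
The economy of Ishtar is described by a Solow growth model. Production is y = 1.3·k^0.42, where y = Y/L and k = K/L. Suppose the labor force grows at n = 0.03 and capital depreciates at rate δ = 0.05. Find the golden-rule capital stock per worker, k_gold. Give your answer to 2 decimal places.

Capital per worker breaks even when investment replaces (n + δ)·k; here n + δ = 0.08.
Setting f'(k) = n+δ gives 0.42·1.3·k^(0.42−1) = 0.08, hence k_gold = (0.42·1.3/0.08)^(1/0.58) ≈ 27.4226.

k_gold ≈ 27.42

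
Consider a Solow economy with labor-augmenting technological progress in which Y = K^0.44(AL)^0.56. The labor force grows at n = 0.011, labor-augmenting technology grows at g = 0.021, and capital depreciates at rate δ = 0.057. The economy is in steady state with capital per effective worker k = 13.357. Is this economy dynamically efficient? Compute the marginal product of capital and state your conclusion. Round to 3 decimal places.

dynamically efficient; MPK ≈ 0.103

Capital per effective worker breaks even when investment replaces (n + g + δ)·k; here n + g + δ = 0.089.
MPK = 0.44·k^(0.44−1) = 0.44·13.357^(-0.56) ≈ 0.1031.
MPK > 0.089, so the economy is dynamically efficient (under-saving).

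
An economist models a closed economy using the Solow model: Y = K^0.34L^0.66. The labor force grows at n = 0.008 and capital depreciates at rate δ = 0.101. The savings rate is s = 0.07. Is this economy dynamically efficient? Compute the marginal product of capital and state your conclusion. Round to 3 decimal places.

dynamically efficient; MPK ≈ 0.529

Break-even investment rate: n + δ = 0.008 + 0.101 = 0.109.
Steady-state k*: s·k^0.34 = 0.109·k gives k* = (0.07/0.109)^(1/0.66) ≈ 0.5112.
MPK = 0.34·0.5112^(-0.66) ≈ 0.5294.
MPK > n+δ = 0.109, so the economy is dynamically efficient (under-saving).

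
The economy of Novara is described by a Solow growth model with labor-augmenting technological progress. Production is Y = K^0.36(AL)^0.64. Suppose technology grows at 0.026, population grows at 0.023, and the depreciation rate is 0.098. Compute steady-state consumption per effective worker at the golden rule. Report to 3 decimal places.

c_gold ≈ 1.059

n + g + δ = 0.023 + 0.026 + 0.098 = 0.147.
Setting f'(k) = n+g+δ gives 0.36·k^(0.36−1) = 0.147, hence k_gold = (0.36/0.147)^(1/0.64) ≈ 4.0531.
y_gold = 4.0531^0.36 ≈ 1.6550.
c_gold = y_gold − (n+g+δ)·k_gold = 1.6550 − 0.147·4.0531 ≈ 1.0592.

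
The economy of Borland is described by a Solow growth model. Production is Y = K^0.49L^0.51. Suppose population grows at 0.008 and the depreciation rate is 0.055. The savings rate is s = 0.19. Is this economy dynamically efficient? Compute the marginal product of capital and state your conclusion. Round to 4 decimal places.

dynamically efficient; MPK ≈ 0.1625

Break-even investment rate: n + δ = 0.008 + 0.055 = 0.063.
Steady-state k*: s·k^0.49 = 0.063·k gives k* = (0.19/0.063)^(1/0.51) ≈ 8.7101.
MPK = 0.49·8.7101^(-0.51) ≈ 0.1625.
MPK > n+δ = 0.063, so the economy is dynamically efficient (under-saving).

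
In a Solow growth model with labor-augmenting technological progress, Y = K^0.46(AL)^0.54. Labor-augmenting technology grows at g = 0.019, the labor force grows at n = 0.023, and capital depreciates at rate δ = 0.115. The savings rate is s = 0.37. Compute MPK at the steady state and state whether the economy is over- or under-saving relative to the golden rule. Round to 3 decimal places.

under-saving; MPK ≈ 0.195

Capital per effective worker breaks even when investment replaces (n + g + δ)·k; here n + g + δ = 0.157.
Steady-state k*: s·k^0.46 = 0.157·k gives k* = (0.37/0.157)^(1/0.54) ≈ 4.8916.
MPK = 0.46·4.8916^(-0.54) ≈ 0.1952.
MPK > n+g+δ = 0.157, so the economy is dynamically efficient (under-saving).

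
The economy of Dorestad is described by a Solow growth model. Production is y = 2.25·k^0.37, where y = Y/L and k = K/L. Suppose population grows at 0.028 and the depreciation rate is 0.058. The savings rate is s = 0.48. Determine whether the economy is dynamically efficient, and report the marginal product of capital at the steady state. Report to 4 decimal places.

dynamically inefficient; MPK ≈ 0.0663

Break-even investment rate: n + δ = 0.028 + 0.058 = 0.086.
Steady-state k*: s·A·k^0.37 = 0.086·k gives k* = (0.48·2.25/0.086)^(1/0.63) ≈ 55.5042.
MPK = 0.37·2.25·55.5042^(-0.63) ≈ 0.0663.
MPK < n+δ = 0.086, so the economy is dynamically inefficient (over-saving).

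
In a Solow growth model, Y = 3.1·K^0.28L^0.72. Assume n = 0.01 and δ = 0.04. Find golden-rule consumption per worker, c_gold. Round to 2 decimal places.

c_gold ≈ 6.77

The effective depreciation rate is n + δ = 0.01 + 0.04 = 0.05.
Setting f'(k) = n+δ gives 0.28·3.1·k^(0.28−1) = 0.05, hence k_gold = (0.28·3.1/0.05)^(1/0.72) ≈ 52.6741.
y_gold = 3.1·52.6741^0.28 ≈ 9.4061.
c_gold = y_gold − (n+δ)·k_gold = 9.4061 − 0.05·52.6741 ≈ 6.7724.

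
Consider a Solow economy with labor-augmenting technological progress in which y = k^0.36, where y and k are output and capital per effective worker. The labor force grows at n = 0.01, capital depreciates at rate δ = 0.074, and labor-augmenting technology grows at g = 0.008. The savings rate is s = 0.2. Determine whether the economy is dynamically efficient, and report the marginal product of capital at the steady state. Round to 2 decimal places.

The effective depreciation rate is n + g + δ = 0.01 + 0.008 + 0.074 = 0.092.
Steady-state k*: s·k^0.36 = 0.092·k gives k* = (0.2/0.092)^(1/0.64) ≈ 3.3647.
MPK = 0.36·3.3647^(-0.64) ≈ 0.1656.
MPK > n+g+δ = 0.092, so the economy is dynamically efficient (under-saving).

dynamically efficient; MPK ≈ 0.17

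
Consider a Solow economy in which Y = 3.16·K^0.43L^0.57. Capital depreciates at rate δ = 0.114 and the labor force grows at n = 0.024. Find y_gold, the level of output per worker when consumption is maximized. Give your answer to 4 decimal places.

y_gold ≈ 17.7419

Break-even investment rate: n + δ = 0.024 + 0.114 = 0.138.
At the golden rule the marginal product of capital equals n+δ: 0.43·3.16·k^(0.43−1) = 0.138. Solving, k_gold = (0.43·3.16/0.138)^(1/0.57) ≈ 55.2828.
Output: y_gold = 3.16·k_gold^0.43 = 3.16·55.2828^0.43 ≈ 17.7419.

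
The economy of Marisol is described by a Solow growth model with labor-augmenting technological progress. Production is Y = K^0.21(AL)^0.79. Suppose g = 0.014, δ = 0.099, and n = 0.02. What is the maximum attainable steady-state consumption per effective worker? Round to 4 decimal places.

c_gold ≈ 0.8920

The effective depreciation rate is n + g + δ = 0.02 + 0.014 + 0.099 = 0.133.
Golden rule sets MPK = n+g+δ: 0.21·k^(0.21−1) = 0.133, so k_gold = (0.21/0.133)^(1/0.79) ≈ 1.7828.
y_gold = 1.7828^0.21 ≈ 1.1291.
c_gold = y_gold − (n+g+δ)·k_gold = 1.1291 − 0.133·1.7828 ≈ 0.8920.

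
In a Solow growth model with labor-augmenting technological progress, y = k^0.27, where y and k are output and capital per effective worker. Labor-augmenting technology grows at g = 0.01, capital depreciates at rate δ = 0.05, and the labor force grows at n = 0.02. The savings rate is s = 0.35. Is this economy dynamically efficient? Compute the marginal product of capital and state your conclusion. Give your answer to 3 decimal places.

Capital per effective worker breaks even when investment replaces (n + g + δ)·k; here n + g + δ = 0.08.
Steady-state k*: s·k^0.27 = 0.08·k gives k* = (0.35/0.08)^(1/0.73) ≈ 7.5518.
MPK = 0.27·7.5518^(-0.73) ≈ 0.0617.
MPK < n+g+δ = 0.08, so the economy is dynamically inefficient (over-saving).

dynamically inefficient; MPK ≈ 0.062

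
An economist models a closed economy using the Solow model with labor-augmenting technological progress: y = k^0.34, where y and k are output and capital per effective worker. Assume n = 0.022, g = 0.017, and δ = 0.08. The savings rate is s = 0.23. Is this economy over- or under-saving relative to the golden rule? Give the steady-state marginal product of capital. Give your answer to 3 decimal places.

The effective depreciation rate is n + g + δ = 0.022 + 0.017 + 0.08 = 0.119.
Steady-state k*: s·k^0.34 = 0.119·k gives k* = (0.23/0.119)^(1/0.66) ≈ 2.7140.
MPK = 0.34·2.7140^(-0.66) ≈ 0.1759.
MPK > n+g+δ = 0.119, so the economy is dynamically efficient (under-saving).

under-saving; MPK ≈ 0.176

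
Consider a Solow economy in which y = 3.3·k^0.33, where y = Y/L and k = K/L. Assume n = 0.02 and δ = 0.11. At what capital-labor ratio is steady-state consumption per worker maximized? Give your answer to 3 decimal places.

n + δ = 0.02 + 0.11 = 0.13.
Setting f'(k) = n+δ gives 0.33·3.3·k^(0.33−1) = 0.13, hence k_gold = (0.33·3.3/0.13)^(1/0.67) ≈ 23.8637.

k_gold ≈ 23.864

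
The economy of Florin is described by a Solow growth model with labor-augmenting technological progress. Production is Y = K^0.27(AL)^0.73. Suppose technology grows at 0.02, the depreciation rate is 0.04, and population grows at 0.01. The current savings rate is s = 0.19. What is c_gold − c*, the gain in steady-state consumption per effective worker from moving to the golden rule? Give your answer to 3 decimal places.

n + g + δ = 0.01 + 0.02 + 0.04 = 0.07.
Current steady state (s = 0.19): k* = (0.19/0.07)^(1/0.73) ≈ 3.9269, y* = 3.9269^0.27 ≈ 1.4467, c* = (1−0.19)·1.4467 ≈ 1.1719.
Golden rule sets MPK = n+g+δ: 0.27·k^(0.27−1) = 0.07, so k_gold = (0.27/0.07)^(1/0.73) ≈ 6.3548.
y_gold = 6.3548^0.27 ≈ 1.6475, c_gold = y_gold − 0.07·k_gold ≈ 1.2027.
Gain: Δc = 1.2027 − 1.1719 ≈ 0.0308.

Δc ≈ 0.031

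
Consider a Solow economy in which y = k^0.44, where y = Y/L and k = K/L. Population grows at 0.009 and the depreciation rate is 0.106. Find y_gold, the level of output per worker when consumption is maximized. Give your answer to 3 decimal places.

n + δ = 0.009 + 0.106 = 0.115.
At the golden rule the marginal product of capital equals n+δ: 0.44·k^(0.44−1) = 0.115. Solving, k_gold = (0.44/0.115)^(1/0.56) ≈ 10.9808.
Output: y_gold = k_gold^0.44 = 10.9808^0.44 ≈ 2.8700.

y_gold ≈ 2.870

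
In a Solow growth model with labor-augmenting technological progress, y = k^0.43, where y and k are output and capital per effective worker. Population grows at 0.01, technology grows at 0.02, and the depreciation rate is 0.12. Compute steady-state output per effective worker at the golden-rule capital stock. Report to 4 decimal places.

The effective depreciation rate is n + g + δ = 0.01 + 0.02 + 0.12 = 0.15.
Setting f'(k) = n+g+δ gives 0.43·k^(0.43−1) = 0.15, hence k_gold = (0.43/0.15)^(1/0.57) ≈ 6.3448.
Output: y_gold = k_gold^0.43 = 6.3448^0.43 ≈ 2.2133.

y_gold ≈ 2.2133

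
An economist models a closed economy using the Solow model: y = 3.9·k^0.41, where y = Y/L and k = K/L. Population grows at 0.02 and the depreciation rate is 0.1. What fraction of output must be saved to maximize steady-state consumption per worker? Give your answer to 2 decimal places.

The effective depreciation rate is n + δ = 0.02 + 0.1 = 0.12.
At the golden rule MPK = n+δ, and in any Cobb-Douglas steady state s = (n+δ)·k/y = MPK·k/y = capital's share 0.41.

s_gold = 0.41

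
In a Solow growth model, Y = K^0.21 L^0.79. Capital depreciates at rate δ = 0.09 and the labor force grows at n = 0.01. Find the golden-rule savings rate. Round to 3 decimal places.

n + δ = 0.01 + 0.09 = 0.1.
At the golden rule MPK = n+δ, and in any Cobb-Douglas steady state s = (n+δ)·k/y = MPK·k/y = capital's share 0.21.

s_gold = 0.210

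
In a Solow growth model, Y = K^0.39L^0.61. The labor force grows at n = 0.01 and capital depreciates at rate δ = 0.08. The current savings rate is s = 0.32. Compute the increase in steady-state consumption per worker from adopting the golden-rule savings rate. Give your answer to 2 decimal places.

The effective depreciation rate is n + δ = 0.01 + 0.08 = 0.09.
Current steady state (s = 0.32): k* = (0.32/0.09)^(1/0.61) ≈ 8.0007, y* = 8.0007^0.39 ≈ 2.2502, c* = (1−0.32)·2.2502 ≈ 1.5301.
Golden rule sets MPK = n+δ: 0.39·k^(0.39−1) = 0.09, so k_gold = (0.39/0.09)^(1/0.61) ≈ 11.0655.
y_gold = 11.0655^0.39 ≈ 2.5536, c_gold = y_gold − 0.09·k_gold ≈ 1.5577.
Gain: Δc = 1.5577 − 1.5301 ≈ 0.0276.

Δc ≈ 0.03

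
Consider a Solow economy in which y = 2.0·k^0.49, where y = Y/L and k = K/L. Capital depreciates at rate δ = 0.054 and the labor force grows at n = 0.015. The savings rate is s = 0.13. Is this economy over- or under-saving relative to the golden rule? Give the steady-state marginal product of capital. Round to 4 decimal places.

The effective depreciation rate is n + δ = 0.015 + 0.054 = 0.069.
Steady-state k*: s·A·k^0.49 = 0.069·k gives k* = (0.13·2.0/0.069)^(1/0.51) ≈ 13.4789.
MPK = 0.49·2.0·13.4789^(-0.51) ≈ 0.2601.
MPK > n+δ = 0.069, so the economy is dynamically efficient (under-saving).

under-saving; MPK ≈ 0.2601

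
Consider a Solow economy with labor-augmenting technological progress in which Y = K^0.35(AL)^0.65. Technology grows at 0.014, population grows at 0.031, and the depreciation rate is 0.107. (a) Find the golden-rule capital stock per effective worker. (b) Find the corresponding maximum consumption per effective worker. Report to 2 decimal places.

Break-even investment rate: n + g + δ = 0.031 + 0.014 + 0.107 = 0.152.
Maximizing c = f(k) − (n+g+δ)·k gives f'(k) = n+g+δ, i.e. 0.35·k^(0.35−1) = 0.152, so k_gold = (0.35/0.152)^(1/0.65) ≈ 3.6080.
y_gold = 3.6080^0.35 ≈ 1.5669; c_gold = y_gold − 0.152·k_gold ≈ 1.0185.

(a) k_gold ≈ 3.61; (b) c_gold ≈ 1.02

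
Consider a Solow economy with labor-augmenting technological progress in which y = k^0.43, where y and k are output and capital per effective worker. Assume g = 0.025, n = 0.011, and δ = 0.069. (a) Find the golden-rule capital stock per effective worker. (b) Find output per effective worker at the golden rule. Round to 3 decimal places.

n + g + δ = 0.011 + 0.025 + 0.069 = 0.105.
Golden rule sets MPK = n+g+δ: 0.43·k^(0.43−1) = 0.105, so k_gold = (0.43/0.105)^(1/0.57) ≈ 11.8624.
y_gold = 11.8624^0.43 ≈ 2.8966.

(a) k_gold ≈ 11.862; (b) y_gold ≈ 2.897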